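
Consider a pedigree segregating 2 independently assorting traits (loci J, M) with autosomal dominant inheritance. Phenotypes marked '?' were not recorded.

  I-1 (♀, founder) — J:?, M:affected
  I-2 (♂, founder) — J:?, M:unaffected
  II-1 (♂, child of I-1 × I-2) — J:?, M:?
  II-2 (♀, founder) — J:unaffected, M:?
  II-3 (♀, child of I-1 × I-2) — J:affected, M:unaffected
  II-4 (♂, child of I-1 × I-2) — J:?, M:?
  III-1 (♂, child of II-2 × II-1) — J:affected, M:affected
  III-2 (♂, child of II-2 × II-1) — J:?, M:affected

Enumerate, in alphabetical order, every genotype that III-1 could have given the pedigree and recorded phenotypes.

J/I-1 ? ·: jj|Jj|JJ
J/I-2 ? ·: jj|Jj|JJ
J/II-1 ? I-1×I-2: Jj|JJ
J/II-2 un ·: jj
J/II-3 aff I-1×I-2: Jj|JJ
J/II-4 ? I-1×I-2: jj|Jj|JJ
J/III-1 aff II-2×II-1: Jj
J/III-2 ? II-2×II-1: jj|Jj
⇒ J over [I-1,I-2,II-1,II-2,II-3,II-4,III-1,III-2]: 55 consistent
M/I-1 aff ·: Mm
M/I-2 un ·: mm
M/II-1 ? I-1×I-2: mm|Mm
M/II-2 ? ·: mm|Mm|MM
M/II-3 un I-1×I-2: mm
M/II-4 ? I-1×I-2: mm|Mm
M/III-1 aff II-2×II-1: Mm|MM
M/III-2 aff II-2×II-1: Mm|MM
⇒ M over [I-1,I-2,II-1,II-2,II-3,II-4,III-1,III-2]: 22 consistent

III-1 ∈ {Jj MM, Jj Mm}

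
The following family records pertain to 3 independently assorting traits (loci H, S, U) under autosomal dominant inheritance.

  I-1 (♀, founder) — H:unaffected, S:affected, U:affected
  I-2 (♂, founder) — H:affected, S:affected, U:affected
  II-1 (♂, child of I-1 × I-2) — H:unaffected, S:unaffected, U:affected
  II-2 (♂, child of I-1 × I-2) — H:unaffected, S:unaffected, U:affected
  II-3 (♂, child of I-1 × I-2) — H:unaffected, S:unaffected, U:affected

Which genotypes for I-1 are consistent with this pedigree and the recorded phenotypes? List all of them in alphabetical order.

H/I-1 un ·: hh
H/I-2 aff ·: Hh
H/II-1 un I-1×I-2: hh
H/II-2 un I-1×I-2: hh
H/II-3 un I-1×I-2: hh
⇒ H over [I-1,I-2,II-1,II-2,II-3]: 1 consistent
S/I-1 aff ·: Ss
S/I-2 aff ·: Ss
S/II-1 un I-1×I-2: ss
S/II-2 un I-1×I-2: ss
S/II-3 un I-1×I-2: ss
⇒ S over [I-1,I-2,II-1,II-2,II-3]: 1 consistent
U/I-1 aff ·: Uu|UU
U/I-2 aff ·: Uu|UU
U/II-1 aff I-1×I-2: Uu|UU
U/II-2 aff I-1×I-2: Uu|UU
U/II-3 aff I-1×I-2: Uu|UU
⇒ U over [I-1,I-2,II-1,II-2,II-3]: 25 consistent

I-1 ∈ {hh Ss UU, hh Ss Uu}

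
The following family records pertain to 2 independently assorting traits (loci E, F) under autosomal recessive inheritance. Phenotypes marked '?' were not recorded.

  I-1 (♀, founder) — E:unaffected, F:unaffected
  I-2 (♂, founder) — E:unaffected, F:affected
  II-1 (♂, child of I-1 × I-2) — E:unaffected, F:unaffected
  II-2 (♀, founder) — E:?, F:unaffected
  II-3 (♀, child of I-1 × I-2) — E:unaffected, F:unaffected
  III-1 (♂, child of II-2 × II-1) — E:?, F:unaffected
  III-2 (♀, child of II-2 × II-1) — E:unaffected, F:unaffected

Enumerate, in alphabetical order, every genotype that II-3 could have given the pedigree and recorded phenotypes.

E/I-1 un ·: EE|Ee
E/I-2 un ·: EE|Ee
E/II-1 un I-1×I-2: EE|Ee
E/II-2 ? ·: EE|Ee|ee
E/II-3 un I-1×I-2: EE|Ee
E/III-1 ? II-2×II-1: EE|Ee|ee
E/III-2 un II-2×II-1: EE|Ee
⇒ E over [I-1,I-2,II-1,II-2,II-3,III-1,III-2]: 114 consistent
F/I-1 un ·: FF|Ff
F/I-2 aff ·: ff
F/II-1 un I-1×I-2: Ff
F/II-2 un ·: FF|Ff
F/II-3 un I-1×I-2: Ff
F/III-1 un II-2×II-1: FF|Ff
F/III-2 un II-2×II-1: FF|Ff
⇒ F over [I-1,I-2,II-1,II-2,II-3,III-1,III-2]: 16 consistent

II-3 ∈ {EE Ff, Ee Ff}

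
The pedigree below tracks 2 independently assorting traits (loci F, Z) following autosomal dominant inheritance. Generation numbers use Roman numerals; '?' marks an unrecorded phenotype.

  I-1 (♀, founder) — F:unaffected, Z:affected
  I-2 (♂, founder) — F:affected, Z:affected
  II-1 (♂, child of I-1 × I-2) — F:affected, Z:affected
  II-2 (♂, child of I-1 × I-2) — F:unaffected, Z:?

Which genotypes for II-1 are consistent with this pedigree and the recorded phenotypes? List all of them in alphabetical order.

F/I-1 un ·: ff
F/I-2 aff ·: Ff
F/II-1 aff I-1×I-2: Ff
F/II-2 un I-1×I-2: ff
⇒ F over [I-1,I-2,II-1,II-2]: 1 consistent
Z/I-1 aff ·: Zz|ZZ
Z/I-2 aff ·: Zz|ZZ
Z/II-1 aff I-1×I-2: Zz|ZZ
Z/II-2 ? I-1×I-2: zz|Zz|ZZ
⇒ Z over [I-1,I-2,II-1,II-2]: 15 consistent

II-1 ∈ {Ff ZZ, Ff Zz}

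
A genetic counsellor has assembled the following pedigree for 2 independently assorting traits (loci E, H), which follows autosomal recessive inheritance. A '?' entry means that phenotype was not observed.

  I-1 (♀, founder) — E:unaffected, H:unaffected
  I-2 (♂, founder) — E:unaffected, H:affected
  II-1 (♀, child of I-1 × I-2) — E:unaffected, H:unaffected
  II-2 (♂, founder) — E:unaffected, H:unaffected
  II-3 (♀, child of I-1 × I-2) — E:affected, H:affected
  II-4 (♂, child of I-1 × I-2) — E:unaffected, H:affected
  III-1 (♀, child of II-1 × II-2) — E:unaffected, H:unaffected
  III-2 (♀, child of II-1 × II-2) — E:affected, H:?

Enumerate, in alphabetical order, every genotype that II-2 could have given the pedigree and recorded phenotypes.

II-2 ∈ {Ee HH, Ee Hh}

E/I-1 un ·: Ee
E/I-2 un ·: Ee
E/II-1 un I-1×I-2: Ee
E/II-2 un ·: Ee
E/II-3 aff I-1×I-2: ee
E/II-4 un I-1×I-2: EE|Ee
E/III-1 un II-1×II-2: EE|Ee
E/III-2 aff II-1×II-2: ee
⇒ E over [I-1,I-2,II-1,II-2,II-3,II-4,III-1,III-2]: 4 consistent
H/I-1 un ·: Hh
H/I-2 aff ·: hh
H/II-1 un I-1×I-2: Hh
H/II-2 un ·: HH|Hh
H/II-3 aff I-1×I-2: hh
H/II-4 aff I-1×I-2: hh
H/III-1 un II-1×II-2: HH|Hh
H/III-2 ? II-1×II-2: HH|Hh|hh
⇒ H over [I-1,I-2,II-1,II-2,II-3,II-4,III-1,III-2]: 10 consistent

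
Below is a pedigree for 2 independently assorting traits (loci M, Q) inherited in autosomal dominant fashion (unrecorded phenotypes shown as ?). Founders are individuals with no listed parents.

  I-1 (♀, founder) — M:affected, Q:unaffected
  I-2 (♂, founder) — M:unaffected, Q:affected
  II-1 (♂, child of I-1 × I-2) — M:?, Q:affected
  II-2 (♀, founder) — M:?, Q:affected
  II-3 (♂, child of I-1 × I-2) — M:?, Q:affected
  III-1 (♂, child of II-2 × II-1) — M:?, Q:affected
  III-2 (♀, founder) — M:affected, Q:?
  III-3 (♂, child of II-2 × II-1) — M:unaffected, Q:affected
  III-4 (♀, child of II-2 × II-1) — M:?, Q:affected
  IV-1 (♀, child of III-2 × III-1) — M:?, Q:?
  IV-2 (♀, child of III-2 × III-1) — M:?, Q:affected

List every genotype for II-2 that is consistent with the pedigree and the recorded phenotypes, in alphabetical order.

M/I-1 aff ·: Mm|MM
M/I-2 un ·: mm
M/II-1 ? I-1×I-2: mm|Mm
M/II-2 ? ·: mm|Mm
M/II-3 ? I-1×I-2: mm|Mm
M/III-1 ? II-2×II-1: mm|Mm|MM
M/III-2 aff ·: Mm|MM
M/III-3 un II-2×II-1: mm
M/III-4 ? II-2×II-1: mm|Mm|MM
M/IV-1 ? III-2×III-1: mm|Mm|MM
M/IV-2 ? III-2×III-1: mm|Mm|MM
⇒ M over [I-1,I-2,II-1,II-2,II-3,III-1,III-2,III-3,III-4,IV-1,IV-2]: 397 consistent
Q/I-1 un ·: qq
Q/I-2 aff ·: Qq|QQ
Q/II-1 aff I-1×I-2: Qq
Q/II-2 aff ·: Qq|QQ
Q/II-3 aff I-1×I-2: Qq
Q/III-1 aff II-2×II-1: Qq|QQ
Q/III-2 ? ·: qq|Qq|QQ
Q/III-3 aff II-2×II-1: Qq|QQ
Q/III-4 aff II-2×II-1: Qq|QQ
Q/IV-1 ? III-2×III-1: qq|Qq|QQ
Q/IV-2 aff III-2×III-1: Qq|QQ
⇒ Q over [I-1,I-2,II-1,II-2,II-3,III-1,III-2,III-3,III-4,IV-1,IV-2]: 288 consistent

II-2 ∈ {Mm QQ, Mm Qq, mm QQ, mm Qq}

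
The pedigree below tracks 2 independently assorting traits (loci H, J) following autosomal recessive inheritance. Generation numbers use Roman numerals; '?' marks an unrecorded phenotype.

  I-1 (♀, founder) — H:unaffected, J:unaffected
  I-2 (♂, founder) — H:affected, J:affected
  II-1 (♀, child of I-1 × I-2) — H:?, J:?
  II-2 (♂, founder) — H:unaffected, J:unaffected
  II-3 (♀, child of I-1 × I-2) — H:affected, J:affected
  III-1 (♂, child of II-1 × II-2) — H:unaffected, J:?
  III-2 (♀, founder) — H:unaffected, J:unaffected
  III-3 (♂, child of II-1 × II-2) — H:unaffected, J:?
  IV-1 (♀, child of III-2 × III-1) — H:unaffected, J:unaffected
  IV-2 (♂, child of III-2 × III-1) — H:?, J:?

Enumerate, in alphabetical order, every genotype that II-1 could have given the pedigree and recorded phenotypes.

H/I-1 un ·: Hh
H/I-2 aff ·: hh
H/II-1 ? I-1×I-2: Hh|hh
H/II-2 un ·: HH|Hh
H/II-3 aff I-1×I-2: hh
H/III-1 un II-1×II-2: HH|Hh
H/III-2 un ·: HH|Hh
H/III-3 un II-1×II-2: HH|Hh
H/IV-1 un III-2×III-1: HH|Hh
H/IV-2 ? III-2×III-1: HH|Hh|hh
⇒ H over [I-1,I-2,II-1,II-2,II-3,III-1,III-2,III-3,IV-1,IV-2]: 80 consistent
J/I-1 un ·: Jj
J/I-2 aff ·: jj
J/II-1 ? I-1×I-2: Jj|jj
J/II-2 un ·: JJ|Jj
J/II-3 aff I-1×I-2: jj
J/III-1 ? II-1×II-2: JJ|Jj|jj
J/III-2 un ·: JJ|Jj
J/III-3 ? II-1×II-2: JJ|Jj|jj
J/IV-1 un III-2×III-1: JJ|Jj
J/IV-2 ? III-2×III-1: JJ|Jj|jj
⇒ J over [I-1,I-2,II-1,II-2,II-3,III-1,III-2,III-3,IV-1,IV-2]: 120 consistent

II-1 ∈ {Hh Jj, Hh jj, hh Jj, hh jj}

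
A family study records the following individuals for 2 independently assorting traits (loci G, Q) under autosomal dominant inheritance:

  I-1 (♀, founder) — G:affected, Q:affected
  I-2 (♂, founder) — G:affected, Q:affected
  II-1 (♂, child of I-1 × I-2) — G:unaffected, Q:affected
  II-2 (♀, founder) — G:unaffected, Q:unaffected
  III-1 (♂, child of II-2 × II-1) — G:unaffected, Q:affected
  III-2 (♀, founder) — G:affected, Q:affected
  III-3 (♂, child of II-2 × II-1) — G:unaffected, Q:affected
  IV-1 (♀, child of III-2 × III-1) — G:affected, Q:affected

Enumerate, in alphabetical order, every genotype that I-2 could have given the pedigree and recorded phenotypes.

G/I-1 aff ·: Gg
G/I-2 aff ·: Gg
G/II-1 un I-1×I-2: gg
G/II-2 un ·: gg
G/III-1 un II-2×II-1: gg
G/III-2 aff ·: Gg|GG
G/III-3 un II-2×II-1: gg
G/IV-1 aff III-2×III-1: Gg
⇒ G over [I-1,I-2,II-1,II-2,III-1,III-2,III-3,IV-1]: 2 consistent
Q/I-1 aff ·: Qq|QQ
Q/I-2 aff ·: Qq|QQ
Q/II-1 aff I-1×I-2: Qq|QQ
Q/II-2 un ·: qq
Q/III-1 aff II-2×II-1: Qq
Q/III-2 aff ·: Qq|QQ
Q/III-3 aff II-2×II-1: Qq
Q/IV-1 aff III-2×III-1: Qq|QQ
⇒ Q over [I-1,I-2,II-1,II-2,III-1,III-2,III-3,IV-1]: 28 consistent

I-2 ∈ {Gg QQ, Gg Qq}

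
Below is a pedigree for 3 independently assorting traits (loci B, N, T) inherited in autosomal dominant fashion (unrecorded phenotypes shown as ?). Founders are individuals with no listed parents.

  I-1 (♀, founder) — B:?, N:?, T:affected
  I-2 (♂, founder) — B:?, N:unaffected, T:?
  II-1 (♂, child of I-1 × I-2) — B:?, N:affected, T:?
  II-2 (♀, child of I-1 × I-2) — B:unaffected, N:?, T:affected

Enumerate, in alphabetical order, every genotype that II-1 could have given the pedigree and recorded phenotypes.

II-1 ∈ {BB Nn TT, BB Nn Tt, BB Nn tt, Bb Nn TT, Bb Nn Tt, Bb Nn tt, bb Nn TT, bb Nn Tt, bb Nn tt}

B/I-1 ? ·: bb|Bb
B/I-2 ? ·: bb|Bb
B/II-1 ? I-1×I-2: bb|Bb|BB
B/II-2 un I-1×I-2: bb
⇒ B over [I-1,I-2,II-1,II-2]: 8 consistent
N/I-1 ? ·: Nn|NN
N/I-2 un ·: nn
N/II-1 aff I-1×I-2: Nn
N/II-2 ? I-1×I-2: nn|Nn
⇒ N over [I-1,I-2,II-1,II-2]: 3 consistent
T/I-1 aff ·: Tt|TT
T/I-2 ? ·: tt|Tt|TT
T/II-1 ? I-1×I-2: tt|Tt|TT
T/II-2 aff I-1×I-2: Tt|TT
⇒ T over [I-1,I-2,II-1,II-2]: 18 consistent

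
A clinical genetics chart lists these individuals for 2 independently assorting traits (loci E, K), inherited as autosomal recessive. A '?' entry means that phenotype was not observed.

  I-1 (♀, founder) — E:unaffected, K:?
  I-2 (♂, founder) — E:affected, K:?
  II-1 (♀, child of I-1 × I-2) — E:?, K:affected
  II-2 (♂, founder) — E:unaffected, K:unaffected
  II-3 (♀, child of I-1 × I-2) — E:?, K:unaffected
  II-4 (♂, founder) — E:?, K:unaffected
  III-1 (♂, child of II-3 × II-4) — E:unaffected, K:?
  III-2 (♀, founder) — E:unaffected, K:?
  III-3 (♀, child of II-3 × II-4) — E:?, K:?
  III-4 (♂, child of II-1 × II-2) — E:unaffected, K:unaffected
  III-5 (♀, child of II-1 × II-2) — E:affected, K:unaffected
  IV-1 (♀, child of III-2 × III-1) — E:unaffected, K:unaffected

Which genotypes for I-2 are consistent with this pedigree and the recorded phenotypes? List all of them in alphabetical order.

E/I-1 un ·: EE|Ee
E/I-2 aff ·: ee
E/II-1 ? I-1×I-2: Ee|ee
E/II-2 un ·: Ee
E/II-3 ? I-1×I-2: Ee|ee
E/II-4 ? ·: EE|Ee|ee
E/III-1 un II-3×II-4: EE|Ee
E/III-2 un ·: EE|Ee
E/III-3 ? II-3×II-4: EE|Ee|ee
E/III-4 un II-1×II-2: EE|Ee
E/III-5 aff II-1×II-2: ee
E/IV-1 un III-2×III-1: EE|Ee
⇒ E over [I-1,I-2,II-1,II-2,II-3,II-4,III-1,III-2,III-3,III-4,III-5,IV-1]: 251 consistent
K/I-1 ? ·: Kk|kk
K/I-2 ? ·: Kk|kk
K/II-1 aff I-1×I-2: kk
K/II-2 un ·: KK|Kk
K/II-3 un I-1×I-2: KK|Kk
K/II-4 un ·: KK|Kk
K/III-1 ? II-3×II-4: KK|Kk|kk
K/III-2 ? ·: KK|Kk|kk
K/III-3 ? II-3×II-4: KK|Kk|kk
K/III-4 un II-1×II-2: Kk
K/III-5 un II-1×II-2: Kk
K/IV-1 un III-2×III-1: KK|Kk
⇒ K over [I-1,I-2,II-1,II-2,II-3,II-4,III-1,III-2,III-3,III-4,III-5,IV-1]: 350 consistent

I-2 ∈ {ee Kk, ee kk}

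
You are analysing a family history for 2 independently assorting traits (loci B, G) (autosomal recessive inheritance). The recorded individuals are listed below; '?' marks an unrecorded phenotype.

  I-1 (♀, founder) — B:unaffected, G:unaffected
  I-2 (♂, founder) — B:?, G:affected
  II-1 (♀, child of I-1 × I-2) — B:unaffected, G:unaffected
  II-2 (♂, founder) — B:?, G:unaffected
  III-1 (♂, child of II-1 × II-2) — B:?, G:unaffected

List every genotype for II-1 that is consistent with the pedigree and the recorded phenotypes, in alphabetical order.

II-1 ∈ {BB Gg, Bb Gg}

B/I-1 un ·: BB|Bb
B/I-2 ? ·: BB|Bb|bb
B/II-1 un I-1×I-2: BB|Bb
B/II-2 ? ·: BB|Bb|bb
B/III-1 ? II-1×II-2: BB|Bb|bb
⇒ B over [I-1,I-2,II-1,II-2,III-1]: 51 consistent
G/I-1 un ·: GG|Gg
G/I-2 aff ·: gg
G/II-1 un I-1×I-2: Gg
G/II-2 un ·: GG|Gg
G/III-1 un II-1×II-2: GG|Gg
⇒ G over [I-1,I-2,II-1,II-2,III-1]: 8 consistent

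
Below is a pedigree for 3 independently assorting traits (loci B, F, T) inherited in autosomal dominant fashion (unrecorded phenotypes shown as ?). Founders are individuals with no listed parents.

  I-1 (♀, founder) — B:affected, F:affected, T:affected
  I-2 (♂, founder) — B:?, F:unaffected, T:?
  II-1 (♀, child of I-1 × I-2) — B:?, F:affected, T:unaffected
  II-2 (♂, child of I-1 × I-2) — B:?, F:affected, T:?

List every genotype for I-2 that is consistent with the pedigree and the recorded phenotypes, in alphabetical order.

I-2 ∈ {BB ff Tt, BB ff tt, Bb ff Tt, Bb ff tt, bb ff Tt, bb ff tt}

B/I-1 aff ·: Bb|BB
B/I-2 ? ·: bb|Bb|BB
B/II-1 ? I-1×I-2: bb|Bb|BB
B/II-2 ? I-1×I-2: bb|Bb|BB
⇒ B over [I-1,I-2,II-1,II-2]: 23 consistent
F/I-1 aff ·: Ff|FF
F/I-2 un ·: ff
F/II-1 aff I-1×I-2: Ff
F/II-2 aff I-1×I-2: Ff
⇒ F over [I-1,I-2,II-1,II-2]: 2 consistent
T/I-1 aff ·: Tt
T/I-2 ? ·: tt|Tt
T/II-1 un I-1×I-2: tt
T/II-2 ? I-1×I-2: tt|Tt|TT
⇒ T over [I-1,I-2,II-1,II-2]: 5 consistent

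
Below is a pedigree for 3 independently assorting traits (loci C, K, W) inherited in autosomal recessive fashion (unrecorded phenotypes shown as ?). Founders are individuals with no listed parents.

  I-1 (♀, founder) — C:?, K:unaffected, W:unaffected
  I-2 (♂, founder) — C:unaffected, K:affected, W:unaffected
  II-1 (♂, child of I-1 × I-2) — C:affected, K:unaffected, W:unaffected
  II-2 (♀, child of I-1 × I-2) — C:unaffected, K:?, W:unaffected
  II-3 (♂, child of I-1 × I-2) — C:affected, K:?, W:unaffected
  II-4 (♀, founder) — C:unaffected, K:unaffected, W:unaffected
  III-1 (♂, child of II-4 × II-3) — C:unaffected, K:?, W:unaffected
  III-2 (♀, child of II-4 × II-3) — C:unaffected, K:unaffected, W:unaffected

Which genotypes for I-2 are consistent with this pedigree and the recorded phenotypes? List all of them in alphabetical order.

I-2 ∈ {Cc kk WW, Cc kk Ww}

C/I-1 ? ·: Cc|cc
C/I-2 un ·: Cc
C/II-1 aff I-1×I-2: cc
C/II-2 un I-1×I-2: CC|Cc
C/II-3 aff I-1×I-2: cc
C/II-4 un ·: CC|Cc
C/III-1 un II-4×II-3: Cc
C/III-2 un II-4×II-3: Cc
⇒ C over [I-1,I-2,II-1,II-2,II-3,II-4,III-1,III-2]: 6 consistent
K/I-1 un ·: KK|Kk
K/I-2 aff ·: kk
K/II-1 un I-1×I-2: Kk
K/II-2 ? I-1×I-2: Kk|kk
K/II-3 ? I-1×I-2: Kk|kk
K/II-4 un ·: KK|Kk
K/III-1 ? II-4×II-3: KK|Kk|kk
K/III-2 un II-4×II-3: KK|Kk
⇒ K over [I-1,I-2,II-1,II-2,II-3,II-4,III-1,III-2]: 36 consistent
W/I-1 un ·: WW|Ww
W/I-2 un ·: WW|Ww
W/II-1 un I-1×I-2: WW|Ww
W/II-2 un I-1×I-2: WW|Ww
W/II-3 un I-1×I-2: WW|Ww
W/II-4 un ·: WW|Ww
W/III-1 un II-4×II-3: WW|Ww
W/III-2 un II-4×II-3: WW|Ww
⇒ W over [I-1,I-2,II-1,II-2,II-3,II-4,III-1,III-2]: 161 consistent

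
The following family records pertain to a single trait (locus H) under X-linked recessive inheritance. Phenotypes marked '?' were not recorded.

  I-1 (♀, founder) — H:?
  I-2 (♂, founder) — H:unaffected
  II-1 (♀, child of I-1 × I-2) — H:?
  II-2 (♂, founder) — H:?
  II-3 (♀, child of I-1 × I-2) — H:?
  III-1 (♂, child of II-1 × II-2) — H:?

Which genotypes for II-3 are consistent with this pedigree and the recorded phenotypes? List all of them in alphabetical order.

H/I-1 ? ·: X^HX^H|X^HX^h|X^hX^h
H/I-2 un ·: X^HY
H/II-1 ? I-1×I-2: X^HX^H|X^HX^h
H/II-2 ? ·: X^HY|X^hY
H/II-3 ? I-1×I-2: X^HX^H|X^HX^h
H/III-1 ? II-1×II-2: X^HY|X^hY
⇒ H over [I-1,I-2,II-1,II-2,II-3,III-1]: 18 consistent

II-3 ∈ {X^HX^H, X^HX^h}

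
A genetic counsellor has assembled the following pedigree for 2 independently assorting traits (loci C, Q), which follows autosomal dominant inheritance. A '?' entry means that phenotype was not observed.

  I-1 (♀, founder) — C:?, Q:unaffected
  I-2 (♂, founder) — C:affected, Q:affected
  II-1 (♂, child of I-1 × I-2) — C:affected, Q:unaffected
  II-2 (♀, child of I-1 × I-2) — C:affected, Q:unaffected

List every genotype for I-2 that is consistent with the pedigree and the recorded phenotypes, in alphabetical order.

C/I-1 ? ·: cc|Cc|CC
C/I-2 aff ·: Cc|CC
C/II-1 aff I-1×I-2: Cc|CC
C/II-2 aff I-1×I-2: Cc|CC
⇒ C over [I-1,I-2,II-1,II-2]: 15 consistent
Q/I-1 un ·: qq
Q/I-2 aff ·: Qq
Q/II-1 un I-1×I-2: qq
Q/II-2 un I-1×I-2: qq
⇒ Q over [I-1,I-2,II-1,II-2]: 1 consistent

I-2 ∈ {CC Qq, Cc Qq}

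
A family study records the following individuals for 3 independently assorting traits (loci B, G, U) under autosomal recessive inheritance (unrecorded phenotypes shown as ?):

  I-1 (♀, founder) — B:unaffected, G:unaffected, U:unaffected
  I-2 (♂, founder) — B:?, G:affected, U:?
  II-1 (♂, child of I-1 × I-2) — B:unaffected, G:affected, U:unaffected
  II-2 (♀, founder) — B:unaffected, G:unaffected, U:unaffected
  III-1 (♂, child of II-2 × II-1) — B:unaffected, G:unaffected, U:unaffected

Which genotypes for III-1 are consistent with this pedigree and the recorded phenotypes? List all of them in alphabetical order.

B/I-1 un ·: BB|Bb
B/I-2 ? ·: BB|Bb|bb
B/II-1 un I-1×I-2: BB|Bb
B/II-2 un ·: BB|Bb
B/III-1 un II-2×II-1: BB|Bb
⇒ B over [I-1,I-2,II-1,II-2,III-1]: 32 consistent
G/I-1 un ·: Gg
G/I-2 aff ·: gg
G/II-1 aff I-1×I-2: gg
G/II-2 un ·: GG|Gg
G/III-1 un II-2×II-1: Gg
⇒ G over [I-1,I-2,II-1,II-2,III-1]: 2 consistent
U/I-1 un ·: UU|Uu
U/I-2 ? ·: UU|Uu|uu
U/II-1 un I-1×I-2: UU|Uu
U/II-2 un ·: UU|Uu
U/III-1 un II-2×II-1: UU|Uu
⇒ U over [I-1,I-2,II-1,II-2,III-1]: 32 consistent

III-1 ∈ {BB Gg UU, BB Gg Uu, Bb Gg UU, Bb Gg Uu}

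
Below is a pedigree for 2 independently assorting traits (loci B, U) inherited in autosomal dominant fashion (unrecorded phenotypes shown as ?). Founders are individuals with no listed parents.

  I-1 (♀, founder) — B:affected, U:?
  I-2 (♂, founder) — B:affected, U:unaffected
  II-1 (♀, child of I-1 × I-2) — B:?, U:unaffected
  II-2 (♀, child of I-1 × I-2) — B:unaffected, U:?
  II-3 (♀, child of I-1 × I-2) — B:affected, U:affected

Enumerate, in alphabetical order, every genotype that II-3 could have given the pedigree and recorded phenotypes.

II-3 ∈ {BB Uu, Bb Uu}

B/I-1 aff ·: Bb
B/I-2 aff ·: Bb
B/II-1 ? I-1×I-2: bb|Bb|BB
B/II-2 un I-1×I-2: bb
B/II-3 aff I-1×I-2: Bb|BB
⇒ B over [I-1,I-2,II-1,II-2,II-3]: 6 consistent
U/I-1 ? ·: Uu
U/I-2 un ·: uu
U/II-1 un I-1×I-2: uu
U/II-2 ? I-1×I-2: uu|Uu
U/II-3 aff I-1×I-2: Uu
⇒ U over [I-1,I-2,II-1,II-2,II-3]: 2 consistent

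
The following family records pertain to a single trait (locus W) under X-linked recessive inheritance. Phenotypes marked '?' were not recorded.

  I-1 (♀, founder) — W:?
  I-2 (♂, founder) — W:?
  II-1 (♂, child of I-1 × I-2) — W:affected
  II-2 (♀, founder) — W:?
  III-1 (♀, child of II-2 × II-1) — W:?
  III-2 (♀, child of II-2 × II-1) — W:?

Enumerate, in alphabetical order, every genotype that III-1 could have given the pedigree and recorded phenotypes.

W/I-1 ? ·: X^WX^w|X^wX^w
W/I-2 ? ·: X^WY|X^wY
W/II-1 aff I-1×I-2: X^wY
W/II-2 ? ·: X^WX^W|X^WX^w|X^wX^w
W/III-1 ? II-2×II-1: X^WX^w|X^wX^w
W/III-2 ? II-2×II-1: X^WX^w|X^wX^w
⇒ W over [I-1,I-2,II-1,II-2,III-1,III-2]: 24 consistent

III-1 ∈ {X^WX^w, X^wX^w}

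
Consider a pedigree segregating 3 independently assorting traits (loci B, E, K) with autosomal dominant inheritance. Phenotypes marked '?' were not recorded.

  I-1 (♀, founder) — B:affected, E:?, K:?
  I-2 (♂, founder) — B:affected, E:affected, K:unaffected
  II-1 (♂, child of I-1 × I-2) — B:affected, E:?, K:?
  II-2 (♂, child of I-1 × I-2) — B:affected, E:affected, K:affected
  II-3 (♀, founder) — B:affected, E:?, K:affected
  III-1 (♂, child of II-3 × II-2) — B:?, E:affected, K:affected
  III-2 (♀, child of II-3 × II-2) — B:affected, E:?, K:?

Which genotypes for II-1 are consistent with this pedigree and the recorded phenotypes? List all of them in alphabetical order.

B/I-1 aff ·: Bb|BB
B/I-2 aff ·: Bb|BB
B/II-1 aff I-1×I-2: Bb|BB
B/II-2 aff I-1×I-2: Bb|BB
B/II-3 aff ·: Bb|BB
B/III-1 ? II-3×II-2: bb|Bb|BB
B/III-2 aff II-3×II-2: Bb|BB
⇒ B over [I-1,I-2,II-1,II-2,II-3,III-1,III-2]: 95 consistent
E/I-1 ? ·: ee|Ee|EE
E/I-2 aff ·: Ee|EE
E/II-1 ? I-1×I-2: ee|Ee|EE
E/II-2 aff I-1×I-2: Ee|EE
E/II-3 ? ·: ee|Ee|EE
E/III-1 aff II-3×II-2: Ee|EE
E/III-2 ? II-3×II-2: ee|Ee|EE
⇒ E over [I-1,I-2,II-1,II-2,II-3,III-1,III-2]: 168 consistent
K/I-1 ? ·: Kk|KK
K/I-2 un ·: kk
K/II-1 ? I-1×I-2: kk|Kk
K/II-2 aff I-1×I-2: Kk
K/II-3 aff ·: Kk|KK
K/III-1 aff II-3×II-2: Kk|KK
K/III-2 ? II-3×II-2: kk|Kk|KK
⇒ K over [I-1,I-2,II-1,II-2,II-3,III-1,III-2]: 30 consistent

II-1 ∈ {BB EE Kk, BB EE kk, BB Ee Kk, BB Ee kk, BB ee Kk, BB ee kk, Bb EE Kk, Bb EE kk, Bb Ee Kk, Bb Ee kk, Bb ee Kk, Bb ee kk}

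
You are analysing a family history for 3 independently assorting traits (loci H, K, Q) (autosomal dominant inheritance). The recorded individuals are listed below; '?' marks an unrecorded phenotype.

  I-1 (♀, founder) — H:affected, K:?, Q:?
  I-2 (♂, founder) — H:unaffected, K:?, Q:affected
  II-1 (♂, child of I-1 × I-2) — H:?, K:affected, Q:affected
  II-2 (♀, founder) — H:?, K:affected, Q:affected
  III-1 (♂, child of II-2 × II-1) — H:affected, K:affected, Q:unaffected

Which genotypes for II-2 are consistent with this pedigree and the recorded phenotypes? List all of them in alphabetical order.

II-2 ∈ {HH KK Qq, HH Kk Qq, Hh KK Qq, Hh Kk Qq, hh KK Qq, hh Kk Qq}

H/I-1 aff ·: Hh|HH
H/I-2 un ·: hh
H/II-1 ? I-1×I-2: hh|Hh
H/II-2 ? ·: hh|Hh|HH
H/III-1 aff II-2×II-1: Hh|HH
⇒ H over [I-1,I-2,II-1,II-2,III-1]: 12 consistent
K/I-1 ? ·: kk|Kk|KK
K/I-2 ? ·: kk|Kk|KK
K/II-1 aff I-1×I-2: Kk|KK
K/II-2 aff ·: Kk|KK
K/III-1 aff II-2×II-1: Kk|KK
⇒ K over [I-1,I-2,II-1,II-2,III-1]: 40 consistent
Q/I-1 ? ·: qq|Qq|QQ
Q/I-2 aff ·: Qq|QQ
Q/II-1 aff I-1×I-2: Qq
Q/II-2 aff ·: Qq
Q/III-1 un II-2×II-1: qq
⇒ Q over [I-1,I-2,II-1,II-2,III-1]: 5 consistent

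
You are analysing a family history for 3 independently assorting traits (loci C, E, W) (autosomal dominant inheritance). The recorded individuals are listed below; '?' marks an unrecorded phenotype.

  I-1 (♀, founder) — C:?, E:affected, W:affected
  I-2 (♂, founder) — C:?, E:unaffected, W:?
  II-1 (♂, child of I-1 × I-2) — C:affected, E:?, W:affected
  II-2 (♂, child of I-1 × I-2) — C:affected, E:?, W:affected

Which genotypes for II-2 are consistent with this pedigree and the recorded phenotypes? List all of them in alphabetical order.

C/I-1 ? ·: cc|Cc|CC
C/I-2 ? ·: cc|Cc|CC
C/II-1 aff I-1×I-2: Cc|CC
C/II-2 aff I-1×I-2: Cc|CC
⇒ C over [I-1,I-2,II-1,II-2]: 17 consistent
E/I-1 aff ·: Ee|EE
E/I-2 un ·: ee
E/II-1 ? I-1×I-2: ee|Ee
E/II-2 ? I-1×I-2: ee|Ee
⇒ E over [I-1,I-2,II-1,II-2]: 5 consistent
W/I-1 aff ·: Ww|WW
W/I-2 ? ·: ww|Ww|WW
W/II-1 aff I-1×I-2: Ww|WW
W/II-2 aff I-1×I-2: Ww|WW
⇒ W over [I-1,I-2,II-1,II-2]: 15 consistent

II-2 ∈ {CC Ee WW, CC Ee Ww, CC ee WW, CC ee Ww, Cc Ee WW, Cc Ee Ww, Cc ee WW, Cc ee Ww}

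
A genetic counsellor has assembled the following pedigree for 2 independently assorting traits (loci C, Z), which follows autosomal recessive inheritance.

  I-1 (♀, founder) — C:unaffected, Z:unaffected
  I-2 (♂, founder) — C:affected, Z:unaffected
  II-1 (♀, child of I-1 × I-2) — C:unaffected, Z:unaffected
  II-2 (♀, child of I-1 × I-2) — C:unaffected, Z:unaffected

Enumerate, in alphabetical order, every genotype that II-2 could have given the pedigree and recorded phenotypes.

II-2 ∈ {Cc ZZ, Cc Zz}

C/I-1 un ·: CC|Cc
C/I-2 aff ·: cc
C/II-1 un I-1×I-2: Cc
C/II-2 un I-1×I-2: Cc
⇒ C over [I-1,I-2,II-1,II-2]: 2 consistent
Z/I-1 un ·: ZZ|Zz
Z/I-2 un ·: ZZ|Zz
Z/II-1 un I-1×I-2: ZZ|Zz
Z/II-2 un I-1×I-2: ZZ|Zz
⇒ Z over [I-1,I-2,II-1,II-2]: 13 consistent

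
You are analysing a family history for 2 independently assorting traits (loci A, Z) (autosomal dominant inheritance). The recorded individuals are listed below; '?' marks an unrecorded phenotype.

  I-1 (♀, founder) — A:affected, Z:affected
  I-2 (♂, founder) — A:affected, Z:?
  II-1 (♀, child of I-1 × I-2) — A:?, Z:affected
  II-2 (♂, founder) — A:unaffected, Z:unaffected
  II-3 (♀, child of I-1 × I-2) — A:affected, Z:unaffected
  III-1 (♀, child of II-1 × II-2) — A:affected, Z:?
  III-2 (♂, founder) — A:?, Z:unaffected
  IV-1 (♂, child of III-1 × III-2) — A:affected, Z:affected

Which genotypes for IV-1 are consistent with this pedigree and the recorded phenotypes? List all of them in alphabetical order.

A/I-1 aff ·: Aa|AA
A/I-2 aff ·: Aa|AA
A/II-1 ? I-1×I-2: Aa|AA
A/II-2 un ·: aa
A/II-3 aff I-1×I-2: Aa|AA
A/III-1 aff II-1×II-2: Aa
A/III-2 ? ·: aa|Aa|AA
A/IV-1 aff III-1×III-2: Aa|AA
⇒ A over [I-1,I-2,II-1,II-2,II-3,III-1,III-2,IV-1]: 65 consistent
Z/I-1 aff ·: Zz
Z/I-2 ? ·: zz|Zz
Z/II-1 aff I-1×I-2: Zz|ZZ
Z/II-2 un ·: zz
Z/II-3 un I-1×I-2: zz
Z/III-1 ? II-1×II-2: Zz
Z/III-2 un ·: zz
Z/IV-1 aff III-1×III-2: Zz
⇒ Z over [I-1,I-2,II-1,II-2,II-3,III-1,III-2,IV-1]: 3 consistent

IV-1 ∈ {AA Zz, Aa Zz}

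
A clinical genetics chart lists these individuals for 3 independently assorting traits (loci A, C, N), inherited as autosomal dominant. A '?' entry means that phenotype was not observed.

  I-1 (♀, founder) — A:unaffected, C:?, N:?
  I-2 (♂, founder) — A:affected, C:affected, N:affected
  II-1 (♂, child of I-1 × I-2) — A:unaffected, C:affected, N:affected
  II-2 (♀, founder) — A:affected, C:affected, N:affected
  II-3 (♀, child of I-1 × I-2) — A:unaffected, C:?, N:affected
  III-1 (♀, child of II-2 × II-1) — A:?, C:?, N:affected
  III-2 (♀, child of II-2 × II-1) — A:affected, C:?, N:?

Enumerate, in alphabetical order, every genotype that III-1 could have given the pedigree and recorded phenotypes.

A/I-1 un ·: aa
A/I-2 aff ·: Aa
A/II-1 un I-1×I-2: aa
A/II-2 aff ·: Aa|AA
A/II-3 un I-1×I-2: aa
A/III-1 ? II-2×II-1: aa|Aa
A/III-2 aff II-2×II-1: Aa
⇒ A over [I-1,I-2,II-1,II-2,II-3,III-1,III-2]: 3 consistent
C/I-1 ? ·: cc|Cc|CC
C/I-2 aff ·: Cc|CC
C/II-1 aff I-1×I-2: Cc|CC
C/II-2 aff ·: Cc|CC
C/II-3 ? I-1×I-2: cc|Cc|CC
C/III-1 ? II-2×II-1: cc|Cc|CC
C/III-2 ? II-2×II-1: cc|Cc|CC
⇒ C over [I-1,I-2,II-1,II-2,II-3,III-1,III-2]: 170 consistent
N/I-1 ? ·: nn|Nn|NN
N/I-2 aff ·: Nn|NN
N/II-1 aff I-1×I-2: Nn|NN
N/II-2 aff ·: Nn|NN
N/II-3 aff I-1×I-2: Nn|NN
N/III-1 aff II-2×II-1: Nn|NN
N/III-2 ? II-2×II-1: nn|Nn|NN
⇒ N over [I-1,I-2,II-1,II-2,II-3,III-1,III-2]: 115 consistent

III-1 ∈ {Aa CC NN, Aa CC Nn, Aa Cc NN, Aa Cc Nn, Aa cc NN, Aa cc Nn, aa CC NN, aa CC Nn, aa Cc NN, aa Cc Nn, aa cc NN, aa cc Nn}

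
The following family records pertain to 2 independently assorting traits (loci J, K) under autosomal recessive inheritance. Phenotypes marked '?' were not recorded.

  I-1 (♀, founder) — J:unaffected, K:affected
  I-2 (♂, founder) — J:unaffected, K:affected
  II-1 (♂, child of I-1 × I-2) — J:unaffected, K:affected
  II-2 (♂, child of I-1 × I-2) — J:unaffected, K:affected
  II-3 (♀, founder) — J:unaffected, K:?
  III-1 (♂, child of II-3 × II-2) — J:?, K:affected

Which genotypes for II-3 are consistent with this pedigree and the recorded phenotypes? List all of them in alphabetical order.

J/I-1 un ·: JJ|Jj
J/I-2 un ·: JJ|Jj
J/II-1 un I-1×I-2: JJ|Jj
J/II-2 un I-1×I-2: JJ|Jj
J/II-3 un ·: JJ|Jj
J/III-1 ? II-3×II-2: JJ|Jj|jj
⇒ J over [I-1,I-2,II-1,II-2,II-3,III-1]: 51 consistent
K/I-1 aff ·: kk
K/I-2 aff ·: kk
K/II-1 aff I-1×I-2: kk
K/II-2 aff I-1×I-2: kk
K/II-3 ? ·: Kk|kk
K/III-1 aff II-3×II-2: kk
⇒ K over [I-1,I-2,II-1,II-2,II-3,III-1]: 2 consistent

II-3 ∈ {JJ Kk, JJ kk, Jj Kk, Jj kk}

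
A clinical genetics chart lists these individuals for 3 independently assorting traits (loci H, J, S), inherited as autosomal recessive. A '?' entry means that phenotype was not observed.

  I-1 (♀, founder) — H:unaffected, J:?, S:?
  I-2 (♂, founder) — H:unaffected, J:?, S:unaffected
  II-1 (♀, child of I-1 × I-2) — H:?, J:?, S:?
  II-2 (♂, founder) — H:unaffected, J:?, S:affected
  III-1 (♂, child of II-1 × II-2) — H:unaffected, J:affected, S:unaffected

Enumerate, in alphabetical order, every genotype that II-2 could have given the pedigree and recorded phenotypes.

H/I-1 un ·: HH|Hh
H/I-2 un ·: HH|Hh
H/II-1 ? I-1×I-2: HH|Hh|hh
H/II-2 un ·: HH|Hh
H/III-1 un II-1×II-2: HH|Hh
⇒ H over [I-1,I-2,II-1,II-2,III-1]: 26 consistent
J/I-1 ? ·: JJ|Jj|jj
J/I-2 ? ·: JJ|Jj|jj
J/II-1 ? I-1×I-2: Jj|jj
J/II-2 ? ·: Jj|jj
J/III-1 aff II-1×II-2: jj
⇒ J over [I-1,I-2,II-1,II-2,III-1]: 22 consistent
S/I-1 ? ·: SS|Ss|ss
S/I-2 un ·: SS|Ss
S/II-1 ? I-1×I-2: SS|Ss
S/II-2 aff ·: ss
S/III-1 un II-1×II-2: Ss
⇒ S over [I-1,I-2,II-1,II-2,III-1]: 9 consistent

II-2 ∈ {HH Jj ss, HH jj ss, Hh Jj ss, Hh jj ss}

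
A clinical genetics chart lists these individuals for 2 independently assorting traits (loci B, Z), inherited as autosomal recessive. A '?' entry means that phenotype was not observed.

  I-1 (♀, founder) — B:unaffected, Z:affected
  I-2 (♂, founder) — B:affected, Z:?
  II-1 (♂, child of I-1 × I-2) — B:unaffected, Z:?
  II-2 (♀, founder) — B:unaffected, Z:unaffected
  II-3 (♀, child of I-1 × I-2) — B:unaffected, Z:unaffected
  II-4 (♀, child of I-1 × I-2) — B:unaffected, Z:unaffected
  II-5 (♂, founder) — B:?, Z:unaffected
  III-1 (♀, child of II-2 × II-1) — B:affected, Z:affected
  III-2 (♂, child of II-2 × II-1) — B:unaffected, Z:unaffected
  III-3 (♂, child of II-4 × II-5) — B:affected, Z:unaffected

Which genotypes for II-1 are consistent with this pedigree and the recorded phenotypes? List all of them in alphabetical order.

II-1 ∈ {Bb Zz, Bb zz}

B/I-1 un ·: BB|Bb
B/I-2 aff ·: bb
B/II-1 un I-1×I-2: Bb
B/II-2 un ·: Bb
B/II-3 un I-1×I-2: Bb
B/II-4 un I-1×I-2: Bb
B/II-5 ? ·: Bb|bb
B/III-1 aff II-2×II-1: bb
B/III-2 un II-2×II-1: BB|Bb
B/III-3 aff II-4×II-5: bb
⇒ B over [I-1,I-2,II-1,II-2,II-3,II-4,II-5,III-1,III-2,III-3]: 8 consistent
Z/I-1 aff ·: zz
Z/I-2 ? ·: ZZ|Zz
Z/II-1 ? I-1×I-2: Zz|zz
Z/II-2 un ·: Zz
Z/II-3 un I-1×I-2: Zz
Z/II-4 un I-1×I-2: Zz
Z/II-5 un ·: ZZ|Zz
Z/III-1 aff II-2×II-1: zz
Z/III-2 un II-2×II-1: ZZ|Zz
Z/III-3 un II-4×II-5: ZZ|Zz
⇒ Z over [I-1,I-2,II-1,II-2,II-3,II-4,II-5,III-1,III-2,III-3]: 20 consistent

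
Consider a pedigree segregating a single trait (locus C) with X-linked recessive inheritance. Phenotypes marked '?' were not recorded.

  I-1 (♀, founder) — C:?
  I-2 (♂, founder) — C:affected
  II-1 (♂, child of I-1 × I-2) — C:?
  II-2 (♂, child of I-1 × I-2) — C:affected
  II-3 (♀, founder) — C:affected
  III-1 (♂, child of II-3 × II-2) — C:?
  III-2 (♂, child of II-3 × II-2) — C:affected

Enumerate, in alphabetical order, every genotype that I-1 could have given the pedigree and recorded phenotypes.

C/I-1 ? ·: X^CX^c|X^cX^c
C/I-2 aff ·: X^cY
C/II-1 ? I-1×I-2: X^CY|X^cY
C/II-2 aff I-1×I-2: X^cY
C/II-3 aff ·: X^cX^c
C/III-1 ? II-3×II-2: X^cY
C/III-2 aff II-3×II-2: X^cY
⇒ C over [I-1,I-2,II-1,II-2,II-3,III-1,III-2]: 3 consistent

I-1 ∈ {X^CX^c, X^cX^c}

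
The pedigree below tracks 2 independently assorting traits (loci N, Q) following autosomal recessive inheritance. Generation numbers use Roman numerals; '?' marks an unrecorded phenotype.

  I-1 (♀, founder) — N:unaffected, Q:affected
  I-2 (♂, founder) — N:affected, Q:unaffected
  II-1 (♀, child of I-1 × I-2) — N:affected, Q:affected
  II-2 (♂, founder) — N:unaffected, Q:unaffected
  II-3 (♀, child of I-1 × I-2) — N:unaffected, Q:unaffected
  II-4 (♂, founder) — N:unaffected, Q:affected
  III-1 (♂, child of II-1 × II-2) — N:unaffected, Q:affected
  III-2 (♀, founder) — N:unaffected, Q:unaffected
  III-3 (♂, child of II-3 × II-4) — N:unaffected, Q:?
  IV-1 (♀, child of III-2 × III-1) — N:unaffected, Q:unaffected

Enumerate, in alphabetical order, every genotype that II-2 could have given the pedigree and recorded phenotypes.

N/I-1 un ·: Nn
N/I-2 aff ·: nn
N/II-1 aff I-1×I-2: nn
N/II-2 un ·: NN|Nn
N/II-3 un I-1×I-2: Nn
N/II-4 un ·: NN|Nn
N/III-1 un II-1×II-2: Nn
N/III-2 un ·: NN|Nn
N/III-3 un II-3×II-4: NN|Nn
N/IV-1 un III-2×III-1: NN|Nn
⇒ N over [I-1,I-2,II-1,II-2,II-3,II-4,III-1,III-2,III-3,IV-1]: 32 consistent
Q/I-1 aff ·: qq
Q/I-2 un ·: Qq
Q/II-1 aff I-1×I-2: qq
Q/II-2 un ·: Qq
Q/II-3 un I-1×I-2: Qq
Q/II-4 aff ·: qq
Q/III-1 aff II-1×II-2: qq
Q/III-2 un ·: QQ|Qq
Q/III-3 ? II-3×II-4: Qq|qq
Q/IV-1 un III-2×III-1: Qq
⇒ Q over [I-1,I-2,II-1,II-2,II-3,II-4,III-1,III-2,III-3,IV-1]: 4 consistent

II-2 ∈ {NN Qq, Nn Qq}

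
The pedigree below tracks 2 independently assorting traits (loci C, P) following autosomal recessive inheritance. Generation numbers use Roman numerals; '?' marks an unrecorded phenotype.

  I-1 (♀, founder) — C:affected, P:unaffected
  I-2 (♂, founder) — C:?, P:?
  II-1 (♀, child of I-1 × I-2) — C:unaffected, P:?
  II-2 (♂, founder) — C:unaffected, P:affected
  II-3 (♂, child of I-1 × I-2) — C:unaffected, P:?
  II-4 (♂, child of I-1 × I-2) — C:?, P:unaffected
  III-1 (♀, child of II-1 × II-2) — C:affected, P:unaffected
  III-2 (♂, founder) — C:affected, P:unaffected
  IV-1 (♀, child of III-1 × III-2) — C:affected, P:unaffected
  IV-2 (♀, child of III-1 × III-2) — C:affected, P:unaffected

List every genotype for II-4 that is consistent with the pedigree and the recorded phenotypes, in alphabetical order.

C/I-1 aff ·: cc
C/I-2 ? ·: CC|Cc
C/II-1 un I-1×I-2: Cc
C/II-2 un ·: Cc
C/II-3 un I-1×I-2: Cc
C/II-4 ? I-1×I-2: Cc|cc
C/III-1 aff II-1×II-2: cc
C/III-2 aff ·: cc
C/IV-1 aff III-1×III-2: cc
C/IV-2 aff III-1×III-2: cc
⇒ C over [I-1,I-2,II-1,II-2,II-3,II-4,III-1,III-2,IV-1,IV-2]: 3 consistent
P/I-1 un ·: PP|Pp
P/I-2 ? ·: PP|Pp|pp
P/II-1 ? I-1×I-2: PP|Pp
P/II-2 aff ·: pp
P/II-3 ? I-1×I-2: PP|Pp|pp
P/II-4 un I-1×I-2: PP|Pp
P/III-1 un II-1×II-2: Pp
P/III-2 un ·: PP|Pp
P/IV-1 un III-1×III-2: PP|Pp
P/IV-2 un III-1×III-2: PP|Pp
⇒ P over [I-1,I-2,II-1,II-2,II-3,II-4,III-1,III-2,IV-1,IV-2]: 256 consistent

II-4 ∈ {Cc PP, Cc Pp, cc PP, cc Pp}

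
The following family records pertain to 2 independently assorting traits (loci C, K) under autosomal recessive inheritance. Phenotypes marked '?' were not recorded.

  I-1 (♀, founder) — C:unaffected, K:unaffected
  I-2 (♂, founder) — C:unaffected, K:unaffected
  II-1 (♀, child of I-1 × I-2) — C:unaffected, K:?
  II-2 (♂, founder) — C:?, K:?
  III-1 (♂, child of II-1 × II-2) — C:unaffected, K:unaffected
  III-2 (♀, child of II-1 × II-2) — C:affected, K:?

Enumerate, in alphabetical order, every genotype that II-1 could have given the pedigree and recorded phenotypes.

II-1 ∈ {Cc KK, Cc Kk, Cc kk}

C/I-1 un ·: CC|Cc
C/I-2 un ·: CC|Cc
C/II-1 un I-1×I-2: Cc
C/II-2 ? ·: Cc|cc
C/III-1 un II-1×II-2: CC|Cc
C/III-2 aff II-1×II-2: cc
⇒ C over [I-1,I-2,II-1,II-2,III-1,III-2]: 9 consistent
K/I-1 un ·: KK|Kk
K/I-2 un ·: KK|Kk
K/II-1 ? I-1×I-2: KK|Kk|kk
K/II-2 ? ·: KK|Kk|kk
K/III-1 un II-1×II-2: KK|Kk
K/III-2 ? II-1×II-2: KK|Kk|kk
⇒ K over [I-1,I-2,II-1,II-2,III-1,III-2]: 63 consistent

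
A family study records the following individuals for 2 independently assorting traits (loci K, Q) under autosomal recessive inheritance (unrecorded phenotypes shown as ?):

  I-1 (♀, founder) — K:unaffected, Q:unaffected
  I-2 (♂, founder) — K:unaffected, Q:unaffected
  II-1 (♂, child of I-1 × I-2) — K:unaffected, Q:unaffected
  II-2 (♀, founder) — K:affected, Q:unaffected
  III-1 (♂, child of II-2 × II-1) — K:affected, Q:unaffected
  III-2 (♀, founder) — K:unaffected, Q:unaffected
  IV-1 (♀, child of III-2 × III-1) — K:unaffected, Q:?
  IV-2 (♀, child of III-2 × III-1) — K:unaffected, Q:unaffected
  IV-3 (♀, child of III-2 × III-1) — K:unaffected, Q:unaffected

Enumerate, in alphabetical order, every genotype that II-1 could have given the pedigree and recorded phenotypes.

II-1 ∈ {Kk QQ, Kk Qq}

K/I-1 un ·: KK|Kk
K/I-2 un ·: KK|Kk
K/II-1 un I-1×I-2: Kk
K/II-2 aff ·: kk
K/III-1 aff II-2×II-1: kk
K/III-2 un ·: KK|Kk
K/IV-1 un III-2×III-1: Kk
K/IV-2 un III-2×III-1: Kk
K/IV-3 un III-2×III-1: Kk
⇒ K over [I-1,I-2,II-1,II-2,III-1,III-2,IV-1,IV-2,IV-3]: 6 consistent
Q/I-1 un ·: QQ|Qq
Q/I-2 un ·: QQ|Qq
Q/II-1 un I-1×I-2: QQ|Qq
Q/II-2 un ·: QQ|Qq
Q/III-1 un II-2×II-1: QQ|Qq
Q/III-2 un ·: QQ|Qq
Q/IV-1 ? III-2×III-1: QQ|Qq|qq
Q/IV-2 un III-2×III-1: QQ|Qq
Q/IV-3 un III-2×III-1: QQ|Qq
⇒ Q over [I-1,I-2,II-1,II-2,III-1,III-2,IV-1,IV-2,IV-3]: 326 consistent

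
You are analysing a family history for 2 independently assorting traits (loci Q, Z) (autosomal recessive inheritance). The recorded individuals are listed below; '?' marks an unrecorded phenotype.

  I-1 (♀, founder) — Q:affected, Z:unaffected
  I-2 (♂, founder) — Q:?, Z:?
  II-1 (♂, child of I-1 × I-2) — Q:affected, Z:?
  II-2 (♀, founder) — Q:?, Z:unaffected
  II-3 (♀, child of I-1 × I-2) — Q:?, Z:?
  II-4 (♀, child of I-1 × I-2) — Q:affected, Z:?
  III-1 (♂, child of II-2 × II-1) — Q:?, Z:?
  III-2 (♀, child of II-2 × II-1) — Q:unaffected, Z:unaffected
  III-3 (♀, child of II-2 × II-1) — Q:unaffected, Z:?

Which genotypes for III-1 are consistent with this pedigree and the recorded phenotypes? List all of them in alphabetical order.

Q/I-1 aff ·: qq
Q/I-2 ? ·: Qq|qq
Q/II-1 aff I-1×I-2: qq
Q/II-2 ? ·: QQ|Qq
Q/II-3 ? I-1×I-2: Qq|qq
Q/II-4 aff I-1×I-2: qq
Q/III-1 ? II-2×II-1: Qq|qq
Q/III-2 un II-2×II-1: Qq
Q/III-3 un II-2×II-1: Qq
⇒ Q over [I-1,I-2,II-1,II-2,II-3,II-4,III-1,III-2,III-3]: 9 consistent
Z/I-1 un ·: ZZ|Zz
Z/I-2 ? ·: ZZ|Zz|zz
Z/II-1 ? I-1×I-2: ZZ|Zz|zz
Z/II-2 un ·: ZZ|Zz
Z/II-3 ? I-1×I-2: ZZ|Zz|zz
Z/II-4 ? I-1×I-2: ZZ|Zz|zz
Z/III-1 ? II-2×II-1: ZZ|Zz|zz
Z/III-2 un II-2×II-1: ZZ|Zz
Z/III-3 ? II-2×II-1: ZZ|Zz|zz
⇒ Z over [I-1,I-2,II-1,II-2,II-3,II-4,III-1,III-2,III-3]: 799 consistent

III-1 ∈ {Qq ZZ, Qq Zz, Qq zz, qq ZZ, qq Zz, qq zz}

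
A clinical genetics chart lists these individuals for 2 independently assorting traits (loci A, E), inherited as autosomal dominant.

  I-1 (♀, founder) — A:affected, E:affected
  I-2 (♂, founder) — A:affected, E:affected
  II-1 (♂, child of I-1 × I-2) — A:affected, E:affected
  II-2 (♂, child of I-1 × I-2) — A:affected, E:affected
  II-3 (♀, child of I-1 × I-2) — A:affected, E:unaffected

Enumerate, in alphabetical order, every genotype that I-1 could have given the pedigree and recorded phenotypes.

I-1 ∈ {AA Ee, Aa Ee}

A/I-1 aff ·: Aa|AA
A/I-2 aff ·: Aa|AA
A/II-1 aff I-1×I-2: Aa|AA
A/II-2 aff I-1×I-2: Aa|AA
A/II-3 aff I-1×I-2: Aa|AA
⇒ A over [I-1,I-2,II-1,II-2,II-3]: 25 consistent
E/I-1 aff ·: Ee
E/I-2 aff ·: Ee
E/II-1 aff I-1×I-2: Ee|EE
E/II-2 aff I-1×I-2: Ee|EE
E/II-3 un I-1×I-2: ee
⇒ E over [I-1,I-2,II-1,II-2,II-3]: 4 consistent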